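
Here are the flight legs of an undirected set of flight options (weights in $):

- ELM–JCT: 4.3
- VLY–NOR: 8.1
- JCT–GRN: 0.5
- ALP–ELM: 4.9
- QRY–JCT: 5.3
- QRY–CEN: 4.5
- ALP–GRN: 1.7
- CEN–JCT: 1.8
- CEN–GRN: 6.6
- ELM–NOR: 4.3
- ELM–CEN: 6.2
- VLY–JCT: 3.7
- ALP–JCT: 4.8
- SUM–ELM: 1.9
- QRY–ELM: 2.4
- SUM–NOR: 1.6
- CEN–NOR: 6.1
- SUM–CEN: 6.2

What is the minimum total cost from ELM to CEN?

Enumerating some paths:
ELM–JCT–CEN: 4.3+1.8 = 6.1
ELM–CEN: 6.2 = 6.2
The minimum is $6.1 via ELM–JCT–CEN.

$6.1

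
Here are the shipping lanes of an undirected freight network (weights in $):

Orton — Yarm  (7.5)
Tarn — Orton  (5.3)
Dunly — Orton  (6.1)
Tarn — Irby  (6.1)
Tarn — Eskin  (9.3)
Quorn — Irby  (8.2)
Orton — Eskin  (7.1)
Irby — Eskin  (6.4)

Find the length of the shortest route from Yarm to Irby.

$18.9

Enumerating some paths:
Yarm - Orton - Eskin - Tarn - Irby: 7.5+7.1+9.3+6.1 = 30
Yarm - Orton - Eskin - Irby: 7.5+7.1+6.4 = 21
Yarm - Orton - Tarn - Irby: 7.5+5.3+6.1 = 18.9
Yarm - Orton - Tarn - Eskin - Irby: 7.5+5.3+9.3+6.4 = 28.5
Cheapest is Yarm - Orton - Tarn - Irby at $18.9.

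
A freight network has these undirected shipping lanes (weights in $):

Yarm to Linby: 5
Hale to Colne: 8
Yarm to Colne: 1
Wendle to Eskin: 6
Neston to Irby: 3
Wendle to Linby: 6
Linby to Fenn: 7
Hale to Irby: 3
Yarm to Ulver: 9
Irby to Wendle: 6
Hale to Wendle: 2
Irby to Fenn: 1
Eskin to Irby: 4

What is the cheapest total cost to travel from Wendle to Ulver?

Compare a few routes:
Wendle → Irby → Hale → Colne → Yarm → Ulver: 6+3+8+1+9 = 27
Wendle → Linby → Yarm → Ulver: 6+5+9 = 20
The minimum is $20 via Wendle → Linby → Yarm → Ulver.

$20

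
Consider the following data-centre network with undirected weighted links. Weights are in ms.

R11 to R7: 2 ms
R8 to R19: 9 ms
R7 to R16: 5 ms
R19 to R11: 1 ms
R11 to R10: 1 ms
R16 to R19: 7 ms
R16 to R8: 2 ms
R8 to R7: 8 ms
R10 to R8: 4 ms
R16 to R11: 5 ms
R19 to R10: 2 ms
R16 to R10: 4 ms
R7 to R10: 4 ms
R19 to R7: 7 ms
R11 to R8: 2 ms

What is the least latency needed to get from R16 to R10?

Candidate routes:
R16–R8–R11–R10: 2+2+1 = 5
R16–R10: 4 = 4
The minimum is 4 ms via R16–R10.

4 ms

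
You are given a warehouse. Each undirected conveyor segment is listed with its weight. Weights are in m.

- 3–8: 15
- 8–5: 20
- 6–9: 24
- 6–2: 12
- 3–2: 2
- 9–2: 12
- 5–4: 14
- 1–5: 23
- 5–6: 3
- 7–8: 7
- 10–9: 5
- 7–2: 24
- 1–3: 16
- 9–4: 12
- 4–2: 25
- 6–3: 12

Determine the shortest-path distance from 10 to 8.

Settle nodes by increasing distance from 10:
10: 0
9: 5  (via 10)
2: 17  (via 9)
4: 17  (via 9)
3: 19  (via 2)
6: 29  (via 9)
5: 31  (via 4)
8: 34  (via 3)
Shortest route: 10–9–2–3–8 = 34 m.

34 m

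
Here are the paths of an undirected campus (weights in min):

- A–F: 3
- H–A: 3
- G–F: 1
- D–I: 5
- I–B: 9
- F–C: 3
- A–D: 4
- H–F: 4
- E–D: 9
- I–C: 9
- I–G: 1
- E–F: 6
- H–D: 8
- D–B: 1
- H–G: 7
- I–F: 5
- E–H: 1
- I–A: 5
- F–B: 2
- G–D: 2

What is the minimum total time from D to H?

7 min

Running Dijkstra from D:
D: 0
B: 1  (via D)
G: 2  (via D)
F: 3  (via B)
I: 3  (via G)
A: 4  (via D)
C: 6  (via F)
H: 7  (via F)
Shortest route: D–B–F–H = 7 min.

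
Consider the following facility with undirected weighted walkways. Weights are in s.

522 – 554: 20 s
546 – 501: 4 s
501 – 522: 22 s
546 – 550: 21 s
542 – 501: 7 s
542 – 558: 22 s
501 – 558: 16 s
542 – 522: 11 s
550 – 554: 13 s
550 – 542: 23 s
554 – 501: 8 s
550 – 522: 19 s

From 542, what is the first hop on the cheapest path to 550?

550

Compare a few routes:
542–522–550: 11+19 = 30
542–501–554–550: 7+8+13 = 28
542–501–546–550: 7+4+21 = 32
542–550: 23 = 23
The minimum is 23 s via 542–550.
So from 542 the first move is to 550.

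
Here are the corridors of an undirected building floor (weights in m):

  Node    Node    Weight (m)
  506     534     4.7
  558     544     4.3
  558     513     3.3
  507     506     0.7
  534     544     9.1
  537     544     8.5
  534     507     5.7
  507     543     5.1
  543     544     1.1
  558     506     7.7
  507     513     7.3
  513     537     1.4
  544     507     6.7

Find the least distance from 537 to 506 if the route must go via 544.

15.4 m

Best 537 to 544: 537–544 costing 8.5
Shortest 544→506: 544–543–507–506 = 6.9
Total via 544: 8.5 + 6.9 = 15.4 m.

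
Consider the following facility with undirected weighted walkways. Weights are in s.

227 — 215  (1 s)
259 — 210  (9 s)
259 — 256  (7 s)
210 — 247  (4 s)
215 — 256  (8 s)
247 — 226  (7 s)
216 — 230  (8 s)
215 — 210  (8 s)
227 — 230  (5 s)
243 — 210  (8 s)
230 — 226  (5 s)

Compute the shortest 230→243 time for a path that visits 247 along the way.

24 s

Best 230 to 247: 230–226–247 costing 12
Best 247 to 243: 247–210–243 costing 12
Total via 247: 12 + 12 = 24 s.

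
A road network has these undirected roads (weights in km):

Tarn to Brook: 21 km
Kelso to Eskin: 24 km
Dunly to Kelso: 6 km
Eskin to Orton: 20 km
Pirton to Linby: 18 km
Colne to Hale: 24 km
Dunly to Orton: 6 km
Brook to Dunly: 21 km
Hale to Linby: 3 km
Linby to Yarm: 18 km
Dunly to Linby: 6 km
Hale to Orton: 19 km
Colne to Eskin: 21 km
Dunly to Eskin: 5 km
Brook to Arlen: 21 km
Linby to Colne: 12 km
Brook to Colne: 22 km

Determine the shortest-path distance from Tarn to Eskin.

Compare a few routes:
Tarn - Brook - Colne - Eskin: 21+22+21 = 64
Tarn - Brook - Dunly - Orton - Eskin: 21+21+6+20 = 68
Tarn - Brook - Colne - Linby - Dunly - Eskin: 21+22+12+6+5 = 66
Tarn - Brook - Dunly - Eskin: 21+21+5 = 47
The minimum is 47 km via Tarn - Brook - Dunly - Eskin.

47 km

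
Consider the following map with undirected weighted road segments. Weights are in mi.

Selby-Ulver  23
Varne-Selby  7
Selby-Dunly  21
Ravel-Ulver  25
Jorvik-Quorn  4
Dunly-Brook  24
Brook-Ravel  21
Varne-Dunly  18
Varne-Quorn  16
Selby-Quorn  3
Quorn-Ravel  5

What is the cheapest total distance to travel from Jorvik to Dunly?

28 mi

Shortest distances from Jorvik:
Jorvik: 0
Quorn: 4  (via Jorvik)
Selby: 7  (via Quorn)
Ravel: 9  (via Quorn)
Varne: 14  (via Selby)
Dunly: 28  (via Selby)
Shortest route: Jorvik → Quorn → Selby → Dunly = 28 mi.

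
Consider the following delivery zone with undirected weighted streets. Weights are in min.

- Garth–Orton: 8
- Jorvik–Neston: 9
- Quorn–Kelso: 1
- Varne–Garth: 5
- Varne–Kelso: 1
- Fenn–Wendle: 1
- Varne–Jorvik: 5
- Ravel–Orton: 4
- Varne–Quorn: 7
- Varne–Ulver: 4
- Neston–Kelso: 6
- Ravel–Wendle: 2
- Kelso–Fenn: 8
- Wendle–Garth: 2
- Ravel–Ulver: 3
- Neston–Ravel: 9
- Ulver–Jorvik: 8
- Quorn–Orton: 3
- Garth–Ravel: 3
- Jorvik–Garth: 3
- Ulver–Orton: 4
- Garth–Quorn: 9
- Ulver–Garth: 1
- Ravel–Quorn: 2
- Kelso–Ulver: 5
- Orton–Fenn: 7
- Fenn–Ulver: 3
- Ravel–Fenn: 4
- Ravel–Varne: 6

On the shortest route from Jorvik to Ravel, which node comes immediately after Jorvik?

Enumerating some paths:
Jorvik–Garth–Ravel: 3+3 = 6
Jorvik–Garth–Wendle–Ravel: 3+2+2 = 7
Jorvik–Garth–Ulver–Ravel: 3+1+3 = 7
The minimum is 6 min via Jorvik–Garth–Ravel.
So from Jorvik the first move is to Garth.

Garth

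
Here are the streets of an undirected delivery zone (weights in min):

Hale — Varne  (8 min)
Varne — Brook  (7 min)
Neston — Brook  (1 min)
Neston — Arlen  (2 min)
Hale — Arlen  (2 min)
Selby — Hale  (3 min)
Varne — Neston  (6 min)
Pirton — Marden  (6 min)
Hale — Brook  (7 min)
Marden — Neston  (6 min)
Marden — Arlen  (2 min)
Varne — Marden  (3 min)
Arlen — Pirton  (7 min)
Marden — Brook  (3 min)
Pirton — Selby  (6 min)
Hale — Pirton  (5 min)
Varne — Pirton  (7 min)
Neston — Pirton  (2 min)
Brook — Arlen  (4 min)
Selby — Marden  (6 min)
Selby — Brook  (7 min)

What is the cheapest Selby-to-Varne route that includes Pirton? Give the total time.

Shortest Selby→Pirton: Selby–Pirton = 6
Shortest Pirton→Varne: Pirton–Varne = 7
Total via Pirton: 6 + 7 = 13 min.

13 min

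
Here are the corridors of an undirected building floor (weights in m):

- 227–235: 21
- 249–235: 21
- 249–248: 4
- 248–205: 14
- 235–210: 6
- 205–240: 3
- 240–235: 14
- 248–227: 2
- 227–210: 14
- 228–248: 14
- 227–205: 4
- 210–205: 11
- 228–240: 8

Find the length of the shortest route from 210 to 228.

22 m

Running Dijkstra from 210:
210: 0
235: 6  (via 210)
205: 11  (via 210)
227: 14  (via 210)
240: 14  (via 205)
248: 16  (via 227)
249: 20  (via 248)
228: 22  (via 240)
Shortest route: 210–205–240–228 = 22 m.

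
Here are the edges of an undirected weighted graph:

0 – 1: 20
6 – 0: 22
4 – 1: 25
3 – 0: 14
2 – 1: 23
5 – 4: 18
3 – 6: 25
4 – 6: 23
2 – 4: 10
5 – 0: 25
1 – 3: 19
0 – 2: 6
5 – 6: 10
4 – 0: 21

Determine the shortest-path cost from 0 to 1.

Running Dijkstra from 0:
0: 0
2: 6  (via 0)
3: 14  (via 0)
4: 16  (via 2)
1: 20  (via 0)
Shortest route: 0 → 1 = 20.

20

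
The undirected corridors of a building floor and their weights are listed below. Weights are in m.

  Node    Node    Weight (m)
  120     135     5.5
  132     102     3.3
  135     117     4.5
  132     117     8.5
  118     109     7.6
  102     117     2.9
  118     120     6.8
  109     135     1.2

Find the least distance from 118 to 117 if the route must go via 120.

Shortest 118→120: 118–120 = 6.8
Shortest 120→117: 120–135–117 = 10
Total via 120: 6.8 + 10 = 16.8 m.

16.8 m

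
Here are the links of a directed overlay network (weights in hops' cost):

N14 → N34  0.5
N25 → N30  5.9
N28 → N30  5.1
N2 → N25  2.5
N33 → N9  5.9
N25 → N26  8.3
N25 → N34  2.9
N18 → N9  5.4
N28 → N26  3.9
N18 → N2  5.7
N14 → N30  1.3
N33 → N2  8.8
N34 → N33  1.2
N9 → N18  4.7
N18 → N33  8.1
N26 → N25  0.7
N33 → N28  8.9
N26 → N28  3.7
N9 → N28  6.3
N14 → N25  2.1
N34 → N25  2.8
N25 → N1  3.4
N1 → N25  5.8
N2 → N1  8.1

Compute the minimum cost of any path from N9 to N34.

Candidate routes:
N9–N28–N26–N25–N34: 6.3+3.9+0.7+2.9 = 13.8
N9–N18–N33–N2–N25–N34: 4.7+8.1+8.8+2.5+2.9 = 27
N9–N18–N2–N25–N34: 4.7+5.7+2.5+2.9 = 15.8
The minimum is 13.8 hops' cost via N9–N28–N26–N25–N34.

13.8 hops' cost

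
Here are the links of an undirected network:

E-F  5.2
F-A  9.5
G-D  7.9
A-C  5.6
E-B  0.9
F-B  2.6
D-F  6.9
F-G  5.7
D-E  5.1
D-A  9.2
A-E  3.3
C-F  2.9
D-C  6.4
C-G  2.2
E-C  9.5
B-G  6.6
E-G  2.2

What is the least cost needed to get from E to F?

Compare a few routes:
E - B - F: 0.9+2.6 = 3.5
E - F: 5.2 = 5.2
The minimum is 3.5 via E - B - F.

3.5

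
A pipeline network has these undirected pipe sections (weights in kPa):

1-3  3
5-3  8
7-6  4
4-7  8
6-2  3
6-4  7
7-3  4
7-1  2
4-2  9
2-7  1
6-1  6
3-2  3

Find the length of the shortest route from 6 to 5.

14 kPa

Shortest distances from 6:
6: 0
2: 3  (via 6)
7: 4  (via 6)
1: 6  (via 6)
3: 6  (via 2)
4: 7  (via 6)
5: 14  (via 3)
Shortest route: 6 → 2 → 3 → 5 = 14 kPa.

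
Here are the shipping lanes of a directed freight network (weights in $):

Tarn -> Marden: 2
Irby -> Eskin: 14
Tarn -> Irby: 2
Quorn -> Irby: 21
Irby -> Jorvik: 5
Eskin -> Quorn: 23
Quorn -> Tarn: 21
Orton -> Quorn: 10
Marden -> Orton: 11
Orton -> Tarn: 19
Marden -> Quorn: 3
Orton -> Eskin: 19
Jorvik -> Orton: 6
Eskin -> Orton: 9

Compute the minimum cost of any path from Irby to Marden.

$32

Candidate routes:
Irby - Jorvik - Orton - Tarn - Marden: 5+6+19+2 = 32
Irby - Eskin - Orton - Tarn - Marden: 14+9+19+2 = 44
Irby - Jorvik - Orton - Quorn - Tarn - Marden: 5+6+10+21+2 = 44
The minimum is $32 via Irby - Jorvik - Orton - Tarn - Marden.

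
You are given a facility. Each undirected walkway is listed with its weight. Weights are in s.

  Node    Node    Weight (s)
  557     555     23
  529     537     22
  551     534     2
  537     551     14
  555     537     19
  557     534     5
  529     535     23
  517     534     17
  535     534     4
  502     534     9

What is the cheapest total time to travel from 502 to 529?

36 s

Enumerating some paths:
502 - 534 - 551 - 537 - 529: 9+2+14+22 = 47
502 - 534 - 535 - 529: 9+4+23 = 36
502 - 534 - 557 - 555 - 537 - 529: 9+5+23+19+22 = 78
The minimum is 36 s via 502 - 534 - 535 - 529.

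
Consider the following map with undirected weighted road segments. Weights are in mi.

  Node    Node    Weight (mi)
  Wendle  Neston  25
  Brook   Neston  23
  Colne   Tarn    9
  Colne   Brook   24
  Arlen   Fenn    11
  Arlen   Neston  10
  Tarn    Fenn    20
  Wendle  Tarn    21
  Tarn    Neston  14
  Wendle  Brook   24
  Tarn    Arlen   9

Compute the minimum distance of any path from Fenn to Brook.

Shortest distances from Fenn:
Fenn: 0
Arlen: 11  (via Fenn)
Tarn: 20  (via Fenn)
Neston: 21  (via Arlen)
Colne: 29  (via Tarn)
Wendle: 41  (via Tarn)
Brook: 44  (via Neston)
Shortest route: Fenn → Arlen → Neston → Brook = 44 mi.

44 mi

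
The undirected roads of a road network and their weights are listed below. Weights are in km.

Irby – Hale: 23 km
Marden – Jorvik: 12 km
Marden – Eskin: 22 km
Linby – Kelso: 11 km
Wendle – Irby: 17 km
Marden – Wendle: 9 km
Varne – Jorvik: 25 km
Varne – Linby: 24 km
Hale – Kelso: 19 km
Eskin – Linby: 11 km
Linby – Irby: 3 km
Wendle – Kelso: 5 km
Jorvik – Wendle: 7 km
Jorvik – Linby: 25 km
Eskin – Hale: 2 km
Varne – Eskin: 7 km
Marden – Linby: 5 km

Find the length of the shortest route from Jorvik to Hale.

Enumerating some paths:
Jorvik → Wendle → Kelso → Hale: 7+5+19 = 31
Jorvik → Varne → Eskin → Hale: 25+7+2 = 34
Jorvik → Marden → Linby → Eskin → Hale: 12+5+11+2 = 30
Cheapest is Jorvik → Marden → Linby → Eskin → Hale at 30 km.

30 km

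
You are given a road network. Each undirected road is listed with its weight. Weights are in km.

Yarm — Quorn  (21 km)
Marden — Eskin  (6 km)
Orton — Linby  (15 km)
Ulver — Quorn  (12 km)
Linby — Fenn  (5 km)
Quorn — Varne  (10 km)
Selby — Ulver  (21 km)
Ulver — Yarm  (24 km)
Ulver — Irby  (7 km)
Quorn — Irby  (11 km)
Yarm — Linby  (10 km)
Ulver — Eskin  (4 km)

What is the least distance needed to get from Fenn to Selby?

Running Dijkstra from Fenn:
Fenn: 0
Linby: 5  (via Fenn)
Yarm: 15  (via Linby)
Orton: 20  (via Linby)
Quorn: 36  (via Yarm)
Ulver: 39  (via Yarm)
Eskin: 43  (via Ulver)
Irby: 46  (via Ulver)
Varne: 46  (via Quorn)
Marden: 49  (via Eskin)
Selby: 60  (via Ulver)
Shortest route: Fenn → Linby → Yarm → Ulver → Selby = 60 km.

60 km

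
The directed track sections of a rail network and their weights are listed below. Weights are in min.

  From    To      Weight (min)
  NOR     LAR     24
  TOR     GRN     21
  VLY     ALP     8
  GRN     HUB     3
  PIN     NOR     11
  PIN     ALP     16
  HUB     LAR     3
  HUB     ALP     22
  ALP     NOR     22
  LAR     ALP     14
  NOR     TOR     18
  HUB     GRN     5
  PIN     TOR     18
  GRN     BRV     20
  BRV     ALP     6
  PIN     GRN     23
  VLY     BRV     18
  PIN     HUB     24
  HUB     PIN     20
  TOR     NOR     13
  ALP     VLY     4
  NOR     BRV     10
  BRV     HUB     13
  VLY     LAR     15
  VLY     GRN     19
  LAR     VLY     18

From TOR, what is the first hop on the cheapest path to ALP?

Candidate routes:
TOR - GRN - HUB - LAR - ALP: 21+3+3+14 = 41
TOR - NOR - BRV - ALP: 13+10+6 = 29
TOR - GRN - BRV - ALP: 21+20+6 = 47
TOR - GRN - HUB - ALP: 21+3+22 = 46
The minimum is 29 min via TOR - NOR - BRV - ALP.
So from TOR the first move is to NOR.

NOR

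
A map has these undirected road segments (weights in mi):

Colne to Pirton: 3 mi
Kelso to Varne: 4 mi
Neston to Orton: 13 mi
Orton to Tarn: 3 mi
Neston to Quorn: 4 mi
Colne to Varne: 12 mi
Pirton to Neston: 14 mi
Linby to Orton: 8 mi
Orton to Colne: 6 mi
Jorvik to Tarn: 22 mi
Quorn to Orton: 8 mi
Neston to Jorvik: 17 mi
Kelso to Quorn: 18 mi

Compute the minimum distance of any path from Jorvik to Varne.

43 mi

Shortest distances from Jorvik:
Jorvik: 0
Neston: 17  (via Jorvik)
Quorn: 21  (via Neston)
Tarn: 22  (via Jorvik)
Orton: 25  (via Tarn)
Pirton: 31  (via Neston)
Colne: 31  (via Orton)
Linby: 33  (via Orton)
Kelso: 39  (via Quorn)
Varne: 43  (via Colne)
Shortest route: Jorvik–Tarn–Orton–Colne–Varne = 43 mi.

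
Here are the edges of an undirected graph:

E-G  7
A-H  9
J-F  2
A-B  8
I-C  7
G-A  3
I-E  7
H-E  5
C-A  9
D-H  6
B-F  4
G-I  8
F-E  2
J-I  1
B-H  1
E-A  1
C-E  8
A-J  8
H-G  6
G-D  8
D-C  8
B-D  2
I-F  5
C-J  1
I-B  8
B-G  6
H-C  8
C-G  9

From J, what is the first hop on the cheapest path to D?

Candidate routes:
J → I → F → B → D: 1+5+4+2 = 12
J → I → B → D: 1+8+2 = 11
J → C → D: 1+8 = 9
J → F → B → D: 2+4+2 = 8
Cheapest is J → F → B → D at 8.
So from J the first move is to F.

F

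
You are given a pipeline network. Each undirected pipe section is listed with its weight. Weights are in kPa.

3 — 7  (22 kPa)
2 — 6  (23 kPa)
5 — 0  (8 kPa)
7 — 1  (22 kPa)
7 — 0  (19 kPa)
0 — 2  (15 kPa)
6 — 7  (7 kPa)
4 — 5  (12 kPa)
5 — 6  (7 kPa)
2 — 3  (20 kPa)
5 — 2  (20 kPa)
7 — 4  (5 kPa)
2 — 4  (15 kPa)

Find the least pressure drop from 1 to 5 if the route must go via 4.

39 kPa

Best 1 to 4: 1–7–4 costing 27
Shortest 4→5: 4–5 = 12
Total via 4: 27 + 12 = 39 kPa.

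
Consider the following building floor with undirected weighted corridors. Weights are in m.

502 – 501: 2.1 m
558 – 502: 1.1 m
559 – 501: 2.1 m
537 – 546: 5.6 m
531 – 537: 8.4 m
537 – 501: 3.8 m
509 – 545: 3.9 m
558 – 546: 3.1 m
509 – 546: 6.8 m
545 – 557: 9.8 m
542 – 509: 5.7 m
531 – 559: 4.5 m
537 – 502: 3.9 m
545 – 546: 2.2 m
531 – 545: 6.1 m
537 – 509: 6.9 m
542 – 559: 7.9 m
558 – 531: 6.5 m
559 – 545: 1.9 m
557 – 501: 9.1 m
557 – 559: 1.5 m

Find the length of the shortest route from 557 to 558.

Compare a few routes:
557 - 559 - 545 - 546 - 558: 1.5+1.9+2.2+3.1 = 8.7
557 - 501 - 502 - 558: 9.1+2.1+1.1 = 12.3
557 - 559 - 501 - 502 - 558: 1.5+2.1+2.1+1.1 = 6.8
Cheapest is 557 - 559 - 501 - 502 - 558 at 6.8 m.

6.8 m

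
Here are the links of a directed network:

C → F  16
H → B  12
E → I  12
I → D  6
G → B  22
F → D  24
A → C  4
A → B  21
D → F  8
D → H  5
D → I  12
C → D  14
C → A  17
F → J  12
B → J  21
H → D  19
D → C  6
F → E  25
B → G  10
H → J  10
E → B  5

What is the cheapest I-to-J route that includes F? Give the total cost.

26

Shortest I→F: I → D → F = 14
Best F to J: F → J costing 12
Total via F: 14 + 12 = 26.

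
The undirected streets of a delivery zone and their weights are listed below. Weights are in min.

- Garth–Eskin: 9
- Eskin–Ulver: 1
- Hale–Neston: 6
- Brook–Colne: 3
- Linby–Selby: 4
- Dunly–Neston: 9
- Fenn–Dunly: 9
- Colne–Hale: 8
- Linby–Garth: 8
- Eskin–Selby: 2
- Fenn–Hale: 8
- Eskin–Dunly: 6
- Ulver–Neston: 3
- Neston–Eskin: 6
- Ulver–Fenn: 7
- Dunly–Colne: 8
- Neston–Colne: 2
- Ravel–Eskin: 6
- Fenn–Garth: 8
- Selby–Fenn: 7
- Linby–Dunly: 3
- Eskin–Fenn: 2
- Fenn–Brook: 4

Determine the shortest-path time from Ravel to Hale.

16 min

Running Dijkstra from Ravel:
Ravel: 0
Eskin: 6  (via Ravel)
Ulver: 7  (via Eskin)
Fenn: 8  (via Eskin)
Selby: 8  (via Eskin)
Neston: 10  (via Ulver)
Colne: 12  (via Neston)
Dunly: 12  (via Eskin)
Brook: 12  (via Fenn)
Linby: 12  (via Selby)
Garth: 15  (via Eskin)
Hale: 16  (via Fenn)
Shortest route: Ravel → Eskin → Fenn → Hale = 16 min.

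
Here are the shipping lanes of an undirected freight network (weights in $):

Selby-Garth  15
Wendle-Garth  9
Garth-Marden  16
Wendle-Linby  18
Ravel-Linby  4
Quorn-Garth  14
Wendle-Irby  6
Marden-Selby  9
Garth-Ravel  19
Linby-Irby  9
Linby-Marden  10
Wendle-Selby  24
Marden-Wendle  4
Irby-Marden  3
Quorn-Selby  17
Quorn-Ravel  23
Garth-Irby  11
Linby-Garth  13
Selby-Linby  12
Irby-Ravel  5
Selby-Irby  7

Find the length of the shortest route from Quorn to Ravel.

Running Dijkstra from Quorn:
Quorn: 0
Garth: 14  (via Quorn)
Selby: 17  (via Quorn)
Ravel: 23  (via Quorn)
Shortest route: Quorn → Ravel = $23.

$23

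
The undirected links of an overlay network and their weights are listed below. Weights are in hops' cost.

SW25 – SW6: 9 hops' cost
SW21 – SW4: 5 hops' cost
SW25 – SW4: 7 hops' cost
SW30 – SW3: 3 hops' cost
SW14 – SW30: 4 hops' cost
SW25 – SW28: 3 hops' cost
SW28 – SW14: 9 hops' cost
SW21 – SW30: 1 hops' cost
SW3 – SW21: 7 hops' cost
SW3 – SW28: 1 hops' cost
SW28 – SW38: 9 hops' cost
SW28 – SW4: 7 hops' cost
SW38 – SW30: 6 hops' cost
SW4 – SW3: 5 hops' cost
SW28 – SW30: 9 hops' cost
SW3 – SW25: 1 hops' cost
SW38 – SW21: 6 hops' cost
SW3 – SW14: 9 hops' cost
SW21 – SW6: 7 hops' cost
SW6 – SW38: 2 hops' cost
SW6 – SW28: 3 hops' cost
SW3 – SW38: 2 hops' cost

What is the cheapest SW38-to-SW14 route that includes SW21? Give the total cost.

11 hops' cost

Best SW38 to SW21: SW38–SW21 costing 6
Best SW21 to SW14: SW21–SW30–SW14 costing 5
Total via SW21: 6 + 5 = 11 hops' cost.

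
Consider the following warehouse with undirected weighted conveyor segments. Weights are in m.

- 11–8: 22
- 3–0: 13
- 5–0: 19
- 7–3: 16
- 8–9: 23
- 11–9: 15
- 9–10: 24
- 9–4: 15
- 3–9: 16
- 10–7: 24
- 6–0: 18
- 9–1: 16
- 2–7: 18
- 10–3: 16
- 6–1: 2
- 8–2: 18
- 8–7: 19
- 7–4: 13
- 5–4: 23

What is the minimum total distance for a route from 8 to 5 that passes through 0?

Shortest 8→0: 8–7–3–0 = 48
Best 0 to 5: 0–5 costing 19
Total via 0: 48 + 19 = 67 m.

67 m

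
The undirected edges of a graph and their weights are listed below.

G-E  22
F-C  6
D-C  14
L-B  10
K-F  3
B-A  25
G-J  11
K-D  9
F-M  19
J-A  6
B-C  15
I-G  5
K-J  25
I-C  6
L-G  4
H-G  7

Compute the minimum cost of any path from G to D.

Candidate routes:
G–J–K–D: 11+25+9 = 45
G–I–C–F–K–D: 5+6+6+3+9 = 29
G–I–C–D: 5+6+14 = 25
G–L–B–C–D: 4+10+15+14 = 43
Cheapest is G–I–C–D at 25.

25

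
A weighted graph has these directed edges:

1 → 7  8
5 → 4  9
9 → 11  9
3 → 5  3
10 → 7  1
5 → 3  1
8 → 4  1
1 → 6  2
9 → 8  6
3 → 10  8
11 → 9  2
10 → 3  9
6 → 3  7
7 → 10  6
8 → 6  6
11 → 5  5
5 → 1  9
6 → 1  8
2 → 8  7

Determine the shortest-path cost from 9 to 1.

Shortest distances from 9:
9: 0
8: 6  (via 9)
4: 7  (via 8)
11: 9  (via 9)
6: 12  (via 8)
5: 14  (via 11)
3: 15  (via 5)
1: 20  (via 6)
Shortest route: 9–8–6–1 = 20.

20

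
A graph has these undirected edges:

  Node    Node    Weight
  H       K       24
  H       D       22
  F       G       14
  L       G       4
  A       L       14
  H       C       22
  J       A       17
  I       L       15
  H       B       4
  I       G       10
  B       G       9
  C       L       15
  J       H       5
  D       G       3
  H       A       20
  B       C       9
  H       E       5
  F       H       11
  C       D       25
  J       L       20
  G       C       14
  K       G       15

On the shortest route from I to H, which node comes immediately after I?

G

Candidate routes:
I → G → B → H: 10+9+4 = 23
I → L → G → B → H: 15+4+9+4 = 32
I → G → F → H: 10+14+11 = 35
The minimum is 23 via I → G → B → H.
So from I the first move is to G.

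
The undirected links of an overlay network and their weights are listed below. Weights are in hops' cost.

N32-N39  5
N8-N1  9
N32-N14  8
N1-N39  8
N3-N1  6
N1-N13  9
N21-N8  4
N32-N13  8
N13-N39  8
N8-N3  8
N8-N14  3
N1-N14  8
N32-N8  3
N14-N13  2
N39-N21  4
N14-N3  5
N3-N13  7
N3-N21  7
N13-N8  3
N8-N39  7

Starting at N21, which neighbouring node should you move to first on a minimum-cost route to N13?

N8

Compare a few routes:
N21 → N39 → N13: 4+8 = 12
N21 → N8 → N14 → N13: 4+3+2 = 9
N21 → N8 → N13: 4+3 = 7
N21 → N3 → N14 → N13: 7+5+2 = 14
Cheapest is N21 → N8 → N13 at 7 hops' cost.
So from N21 the first move is to N8.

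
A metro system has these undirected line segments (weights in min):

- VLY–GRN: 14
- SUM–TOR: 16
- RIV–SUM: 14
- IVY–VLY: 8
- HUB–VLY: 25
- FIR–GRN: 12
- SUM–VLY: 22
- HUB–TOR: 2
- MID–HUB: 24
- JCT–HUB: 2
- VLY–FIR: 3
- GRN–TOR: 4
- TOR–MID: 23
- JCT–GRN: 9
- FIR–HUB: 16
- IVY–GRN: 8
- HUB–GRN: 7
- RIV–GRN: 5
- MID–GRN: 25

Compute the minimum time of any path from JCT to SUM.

20 min

Shortest distances from JCT:
JCT: 0
HUB: 2  (via JCT)
TOR: 4  (via HUB)
GRN: 8  (via TOR)
RIV: 13  (via GRN)
IVY: 16  (via GRN)
FIR: 18  (via HUB)
SUM: 20  (via TOR)
Shortest route: JCT → HUB → TOR → SUM = 20 min.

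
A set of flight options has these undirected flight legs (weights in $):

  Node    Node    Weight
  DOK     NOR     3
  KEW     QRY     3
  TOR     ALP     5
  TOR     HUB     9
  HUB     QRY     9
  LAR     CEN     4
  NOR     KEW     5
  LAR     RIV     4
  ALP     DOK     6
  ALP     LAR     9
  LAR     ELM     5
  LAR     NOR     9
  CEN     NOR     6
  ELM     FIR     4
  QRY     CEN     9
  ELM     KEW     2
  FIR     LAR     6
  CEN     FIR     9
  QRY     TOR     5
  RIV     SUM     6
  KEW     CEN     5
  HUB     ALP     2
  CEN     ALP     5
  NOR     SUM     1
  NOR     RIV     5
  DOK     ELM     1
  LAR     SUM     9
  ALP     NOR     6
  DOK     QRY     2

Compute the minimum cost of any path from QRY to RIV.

Candidate routes:
QRY–DOK–NOR–RIV: 2+3+5 = 10
QRY–DOK–ELM–LAR–RIV: 2+1+5+4 = 12
QRY–DOK–NOR–SUM–RIV: 2+3+1+6 = 12
Cheapest is QRY–DOK–NOR–RIV at $10.

$10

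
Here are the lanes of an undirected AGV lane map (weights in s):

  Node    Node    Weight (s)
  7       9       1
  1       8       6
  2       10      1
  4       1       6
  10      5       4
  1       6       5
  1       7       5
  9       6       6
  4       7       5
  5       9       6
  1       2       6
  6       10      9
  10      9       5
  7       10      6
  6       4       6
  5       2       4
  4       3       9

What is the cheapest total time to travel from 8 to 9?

Settle nodes by increasing distance from 8:
8: 0
1: 6  (via 8)
6: 11  (via 1)
7: 11  (via 1)
2: 12  (via 1)
4: 12  (via 1)
9: 12  (via 7)
Shortest route: 8 → 1 → 7 → 9 = 12 s.

12 s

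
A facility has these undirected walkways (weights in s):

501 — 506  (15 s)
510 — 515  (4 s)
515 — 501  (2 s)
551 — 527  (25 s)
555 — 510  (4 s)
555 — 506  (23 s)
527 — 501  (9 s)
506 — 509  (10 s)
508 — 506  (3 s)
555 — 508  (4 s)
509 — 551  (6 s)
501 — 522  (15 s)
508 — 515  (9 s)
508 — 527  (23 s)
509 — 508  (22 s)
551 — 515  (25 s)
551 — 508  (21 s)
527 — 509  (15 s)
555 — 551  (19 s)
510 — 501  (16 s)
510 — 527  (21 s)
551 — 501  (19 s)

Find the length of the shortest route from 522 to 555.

25 s

Settle nodes by increasing distance from 522:
522: 0
501: 15  (via 522)
515: 17  (via 501)
510: 21  (via 515)
527: 24  (via 501)
555: 25  (via 510)
Shortest route: 522–501–515–510–555 = 25 s.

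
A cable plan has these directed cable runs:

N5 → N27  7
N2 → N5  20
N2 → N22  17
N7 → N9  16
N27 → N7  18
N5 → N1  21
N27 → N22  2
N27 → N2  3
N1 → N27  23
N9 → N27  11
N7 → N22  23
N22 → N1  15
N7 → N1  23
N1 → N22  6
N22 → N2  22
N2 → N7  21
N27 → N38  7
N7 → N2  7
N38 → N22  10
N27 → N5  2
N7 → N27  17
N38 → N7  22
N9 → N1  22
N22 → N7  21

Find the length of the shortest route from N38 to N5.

Settle nodes by increasing distance from N38:
N38: 0
N22: 10  (via N38)
N7: 22  (via N38)
N1: 25  (via N22)
N2: 29  (via N7)
N9: 38  (via N7)
N27: 39  (via N7)
N5: 41  (via N27)
Shortest route: N38–N7–N27–N5 = 41.

41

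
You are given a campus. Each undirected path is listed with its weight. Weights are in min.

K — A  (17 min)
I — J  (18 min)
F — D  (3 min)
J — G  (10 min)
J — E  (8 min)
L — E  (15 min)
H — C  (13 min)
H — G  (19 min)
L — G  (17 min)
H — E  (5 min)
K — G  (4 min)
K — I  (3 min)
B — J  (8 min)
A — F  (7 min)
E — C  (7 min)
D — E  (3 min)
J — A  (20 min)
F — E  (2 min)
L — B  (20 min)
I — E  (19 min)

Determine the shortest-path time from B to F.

Compare a few routes:
B - J - E - F: 8+8+2 = 18
B - J - E - D - F: 8+8+3+3 = 22
The minimum is 18 min via B - J - E - F.

18 min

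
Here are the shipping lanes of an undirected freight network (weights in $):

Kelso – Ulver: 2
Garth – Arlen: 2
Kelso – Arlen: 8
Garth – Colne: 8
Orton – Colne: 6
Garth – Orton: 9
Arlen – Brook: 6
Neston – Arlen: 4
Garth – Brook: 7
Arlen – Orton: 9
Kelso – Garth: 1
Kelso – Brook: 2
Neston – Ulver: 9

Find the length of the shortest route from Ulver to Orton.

$12

Shortest distances from Ulver:
Ulver: 0
Kelso: 2  (via Ulver)
Garth: 3  (via Kelso)
Brook: 4  (via Kelso)
Arlen: 5  (via Garth)
Neston: 9  (via Ulver)
Colne: 11  (via Garth)
Orton: 12  (via Garth)
Shortest route: Ulver–Kelso–Garth–Orton = $12.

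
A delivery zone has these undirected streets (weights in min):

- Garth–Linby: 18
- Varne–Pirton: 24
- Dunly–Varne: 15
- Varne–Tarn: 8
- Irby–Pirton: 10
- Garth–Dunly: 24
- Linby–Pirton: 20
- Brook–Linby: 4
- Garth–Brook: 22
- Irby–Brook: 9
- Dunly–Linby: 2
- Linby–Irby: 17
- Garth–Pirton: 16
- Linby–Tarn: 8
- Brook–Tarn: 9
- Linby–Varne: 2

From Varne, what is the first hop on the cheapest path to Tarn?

Tarn

Compare a few routes:
Varne - Tarn: 8 = 8
Varne - Linby - Tarn: 2+8 = 10
The minimum is 8 min via Varne - Tarn.
So from Varne the first move is to Tarn.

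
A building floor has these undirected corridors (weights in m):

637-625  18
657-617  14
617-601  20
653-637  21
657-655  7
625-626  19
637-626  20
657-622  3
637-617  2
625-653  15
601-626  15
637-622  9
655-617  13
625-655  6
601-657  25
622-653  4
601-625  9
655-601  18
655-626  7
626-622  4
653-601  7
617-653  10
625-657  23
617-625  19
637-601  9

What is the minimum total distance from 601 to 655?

Enumerating some paths:
601 → 653 → 622 → 657 → 655: 7+4+3+7 = 21
601 → 625 → 655: 9+6 = 15
601 → 655: 18 = 18
601 → 653 → 622 → 626 → 655: 7+4+4+7 = 22
The minimum is 15 m via 601 → 625 → 655.

15 m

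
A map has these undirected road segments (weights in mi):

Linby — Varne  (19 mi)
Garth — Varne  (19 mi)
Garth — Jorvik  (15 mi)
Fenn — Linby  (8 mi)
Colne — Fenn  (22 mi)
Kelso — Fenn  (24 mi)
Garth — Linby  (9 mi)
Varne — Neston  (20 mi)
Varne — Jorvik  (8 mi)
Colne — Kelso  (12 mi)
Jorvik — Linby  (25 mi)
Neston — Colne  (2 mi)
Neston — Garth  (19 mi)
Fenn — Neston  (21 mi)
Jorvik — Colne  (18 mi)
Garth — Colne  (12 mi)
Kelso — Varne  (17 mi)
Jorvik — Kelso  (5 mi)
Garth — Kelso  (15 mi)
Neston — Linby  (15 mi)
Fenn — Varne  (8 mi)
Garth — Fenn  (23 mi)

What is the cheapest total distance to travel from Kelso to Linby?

24 mi

Shortest distances from Kelso:
Kelso: 0
Jorvik: 5  (via Kelso)
Colne: 12  (via Kelso)
Varne: 13  (via Jorvik)
Neston: 14  (via Colne)
Garth: 15  (via Kelso)
Fenn: 21  (via Varne)
Linby: 24  (via Garth)
Shortest route: Kelso → Garth → Linby = 24 mi.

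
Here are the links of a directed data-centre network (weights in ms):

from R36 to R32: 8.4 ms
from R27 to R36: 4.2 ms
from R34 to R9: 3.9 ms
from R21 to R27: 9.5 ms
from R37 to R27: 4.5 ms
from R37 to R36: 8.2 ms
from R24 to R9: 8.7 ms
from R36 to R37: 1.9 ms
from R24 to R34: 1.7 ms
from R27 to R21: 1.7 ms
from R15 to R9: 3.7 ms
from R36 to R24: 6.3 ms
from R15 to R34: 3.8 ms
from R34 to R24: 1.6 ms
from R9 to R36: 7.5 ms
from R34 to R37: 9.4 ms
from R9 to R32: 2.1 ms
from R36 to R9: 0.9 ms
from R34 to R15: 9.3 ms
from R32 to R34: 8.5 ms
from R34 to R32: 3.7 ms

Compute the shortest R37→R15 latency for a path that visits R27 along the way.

26 ms

Shortest R37→R27: R37–R27 = 4.5
Best R27 to R15: R27–R36–R24–R34–R15 costing 21.5
Total via R27: 4.5 + 21.5 = 26 ms.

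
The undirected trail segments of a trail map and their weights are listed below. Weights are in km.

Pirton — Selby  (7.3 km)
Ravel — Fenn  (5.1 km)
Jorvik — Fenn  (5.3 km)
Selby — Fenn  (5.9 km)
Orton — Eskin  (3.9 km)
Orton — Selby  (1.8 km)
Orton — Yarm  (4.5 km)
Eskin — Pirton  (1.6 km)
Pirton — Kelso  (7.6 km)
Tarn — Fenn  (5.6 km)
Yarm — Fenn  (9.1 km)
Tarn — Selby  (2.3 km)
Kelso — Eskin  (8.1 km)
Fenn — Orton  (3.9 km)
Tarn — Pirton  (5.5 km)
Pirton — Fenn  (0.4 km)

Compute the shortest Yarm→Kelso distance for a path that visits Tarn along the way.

Best Yarm to Tarn: Yarm–Orton–Selby–Tarn costing 8.6
Shortest Tarn→Kelso: Tarn–Pirton–Kelso = 13.1
Total via Tarn: 8.6 + 13.1 = 21.7 km.

21.7 km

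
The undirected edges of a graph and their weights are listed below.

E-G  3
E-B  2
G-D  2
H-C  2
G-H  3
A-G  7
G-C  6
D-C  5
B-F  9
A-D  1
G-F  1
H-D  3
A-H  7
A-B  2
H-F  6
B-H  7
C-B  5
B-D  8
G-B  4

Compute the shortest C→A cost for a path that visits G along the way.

8

Shortest C→G: C–H–G = 5
Best G to A: G–D–A costing 3
Total via G: 5 + 3 = 8.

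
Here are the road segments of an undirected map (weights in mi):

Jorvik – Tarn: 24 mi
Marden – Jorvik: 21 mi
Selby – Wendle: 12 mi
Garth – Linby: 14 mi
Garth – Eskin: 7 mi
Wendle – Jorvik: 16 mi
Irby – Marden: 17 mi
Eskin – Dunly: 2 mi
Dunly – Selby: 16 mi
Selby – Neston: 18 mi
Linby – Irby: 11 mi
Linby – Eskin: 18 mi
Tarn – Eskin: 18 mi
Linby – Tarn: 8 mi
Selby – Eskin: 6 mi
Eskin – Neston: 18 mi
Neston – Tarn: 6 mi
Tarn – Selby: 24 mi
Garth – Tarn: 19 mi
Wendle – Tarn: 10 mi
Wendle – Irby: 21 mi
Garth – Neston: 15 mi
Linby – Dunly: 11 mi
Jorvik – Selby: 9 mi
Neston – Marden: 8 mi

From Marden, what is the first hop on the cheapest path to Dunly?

Neston

Candidate routes:
Marden - Neston - Eskin - Dunly: 8+18+2 = 28
Marden - Neston - Garth - Eskin - Dunly: 8+15+7+2 = 32
The minimum is 28 mi via Marden - Neston - Eskin - Dunly.
So from Marden the first move is to Neston.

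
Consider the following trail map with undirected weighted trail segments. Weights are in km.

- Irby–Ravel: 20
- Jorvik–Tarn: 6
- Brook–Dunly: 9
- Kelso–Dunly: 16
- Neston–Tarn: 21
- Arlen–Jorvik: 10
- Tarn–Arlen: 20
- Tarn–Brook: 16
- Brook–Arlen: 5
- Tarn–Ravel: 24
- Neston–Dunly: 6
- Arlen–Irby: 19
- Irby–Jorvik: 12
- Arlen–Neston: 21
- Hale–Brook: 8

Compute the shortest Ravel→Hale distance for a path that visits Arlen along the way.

52 km

Best Ravel to Arlen: Ravel → Irby → Arlen costing 39
Shortest Arlen→Hale: Arlen → Brook → Hale = 13
Total via Arlen: 39 + 13 = 52 km.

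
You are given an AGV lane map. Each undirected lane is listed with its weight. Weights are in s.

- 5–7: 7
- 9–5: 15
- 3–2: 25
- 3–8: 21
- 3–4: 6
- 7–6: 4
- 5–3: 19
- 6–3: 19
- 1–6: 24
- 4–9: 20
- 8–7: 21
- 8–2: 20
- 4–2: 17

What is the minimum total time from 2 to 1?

66 s

Settle nodes by increasing distance from 2:
2: 0
4: 17  (via 2)
8: 20  (via 2)
3: 23  (via 4)
9: 37  (via 4)
7: 41  (via 8)
5: 42  (via 3)
6: 42  (via 3)
1: 66  (via 6)
Shortest route: 2 → 4 → 3 → 6 → 1 = 66 s.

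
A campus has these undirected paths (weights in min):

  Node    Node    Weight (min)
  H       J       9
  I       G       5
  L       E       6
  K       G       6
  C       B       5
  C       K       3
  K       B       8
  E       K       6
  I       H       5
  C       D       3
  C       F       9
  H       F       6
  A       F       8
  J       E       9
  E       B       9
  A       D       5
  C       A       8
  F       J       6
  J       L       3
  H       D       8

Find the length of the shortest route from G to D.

Candidate routes:
G → K → C → D: 6+3+3 = 12
G → K → B → C → D: 6+8+5+3 = 22
G → I → H → D: 5+5+8 = 18
G → K → C → A → D: 6+3+8+5 = 22
The minimum is 12 min via G → K → C → D.

12 min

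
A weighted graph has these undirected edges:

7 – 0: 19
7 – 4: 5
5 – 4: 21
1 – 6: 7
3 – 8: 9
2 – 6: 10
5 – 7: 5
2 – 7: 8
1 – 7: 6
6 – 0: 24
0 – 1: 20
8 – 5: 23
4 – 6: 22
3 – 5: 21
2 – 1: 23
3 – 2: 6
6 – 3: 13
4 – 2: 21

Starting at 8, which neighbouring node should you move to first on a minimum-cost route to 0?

Compare a few routes:
8 → 3 → 2 → 7 → 1 → 0: 9+6+8+6+20 = 49
8 → 3 → 2 → 7 → 0: 9+6+8+19 = 42
8 → 5 → 7 → 0: 23+5+19 = 47
8 → 3 → 6 → 0: 9+13+24 = 46
The minimum is 42 via 8 → 3 → 2 → 7 → 0.
So from 8 the first move is to 3.

3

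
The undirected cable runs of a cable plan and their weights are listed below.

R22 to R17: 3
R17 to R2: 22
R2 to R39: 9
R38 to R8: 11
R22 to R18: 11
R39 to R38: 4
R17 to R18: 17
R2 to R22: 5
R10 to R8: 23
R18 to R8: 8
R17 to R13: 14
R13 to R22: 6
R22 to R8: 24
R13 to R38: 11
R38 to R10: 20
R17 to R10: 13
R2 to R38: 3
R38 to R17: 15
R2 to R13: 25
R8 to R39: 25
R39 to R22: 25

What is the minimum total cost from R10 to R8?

Running Dijkstra from R10:
R10: 0
R17: 13  (via R10)
R22: 16  (via R17)
R38: 20  (via R10)
R2: 21  (via R22)
R13: 22  (via R22)
R8: 23  (via R10)
Shortest route: R10 → R8 = 23.

23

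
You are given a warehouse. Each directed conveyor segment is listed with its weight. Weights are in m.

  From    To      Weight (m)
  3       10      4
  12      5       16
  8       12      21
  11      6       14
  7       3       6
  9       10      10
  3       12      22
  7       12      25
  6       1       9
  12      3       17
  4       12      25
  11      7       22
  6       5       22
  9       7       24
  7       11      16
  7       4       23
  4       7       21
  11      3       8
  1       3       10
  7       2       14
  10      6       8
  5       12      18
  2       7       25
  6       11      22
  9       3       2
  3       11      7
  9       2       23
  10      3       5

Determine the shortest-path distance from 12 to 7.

46 m

Compare a few routes:
12 → 3 → 10 → 6 → 11 → 7: 17+4+8+22+22 = 73
12 → 3 → 11 → 7: 17+7+22 = 46
The minimum is 46 m via 12 → 3 → 11 → 7.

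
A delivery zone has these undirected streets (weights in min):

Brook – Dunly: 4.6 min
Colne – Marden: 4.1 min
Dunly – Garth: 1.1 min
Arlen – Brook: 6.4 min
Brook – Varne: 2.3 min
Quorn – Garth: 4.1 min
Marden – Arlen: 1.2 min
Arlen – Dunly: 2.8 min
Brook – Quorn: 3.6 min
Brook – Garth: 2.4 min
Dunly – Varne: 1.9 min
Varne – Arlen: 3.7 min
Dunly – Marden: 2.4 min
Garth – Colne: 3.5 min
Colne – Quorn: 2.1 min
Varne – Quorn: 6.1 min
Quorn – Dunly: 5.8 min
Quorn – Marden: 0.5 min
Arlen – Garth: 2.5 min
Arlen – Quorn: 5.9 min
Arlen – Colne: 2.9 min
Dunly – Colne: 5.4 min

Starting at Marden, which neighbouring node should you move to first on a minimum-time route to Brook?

Compare a few routes:
Marden–Dunly–Garth–Brook: 2.4+1.1+2.4 = 5.9
Marden–Quorn–Brook: 0.5+3.6 = 4.1
Cheapest is Marden–Quorn–Brook at 4.1 min.
So from Marden the first move is to Quorn.

Quorn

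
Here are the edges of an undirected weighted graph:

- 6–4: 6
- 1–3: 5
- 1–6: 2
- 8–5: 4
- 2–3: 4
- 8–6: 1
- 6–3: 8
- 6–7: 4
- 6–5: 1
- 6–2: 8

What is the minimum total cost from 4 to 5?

7

Running Dijkstra from 4:
4: 0
6: 6  (via 4)
5: 7  (via 6)
Shortest route: 4 → 6 → 5 = 7.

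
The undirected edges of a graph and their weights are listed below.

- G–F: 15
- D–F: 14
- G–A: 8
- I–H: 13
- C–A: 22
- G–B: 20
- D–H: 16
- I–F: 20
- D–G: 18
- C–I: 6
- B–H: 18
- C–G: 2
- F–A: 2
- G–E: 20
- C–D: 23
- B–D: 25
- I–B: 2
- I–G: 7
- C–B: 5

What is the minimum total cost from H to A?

Enumerating some paths:
H - I - B - C - G - A: 13+2+5+2+8 = 30
H - I - G - A: 13+7+8 = 28
H - I - C - G - A: 13+6+2+8 = 29
The minimum is 28 via H - I - G - A.

28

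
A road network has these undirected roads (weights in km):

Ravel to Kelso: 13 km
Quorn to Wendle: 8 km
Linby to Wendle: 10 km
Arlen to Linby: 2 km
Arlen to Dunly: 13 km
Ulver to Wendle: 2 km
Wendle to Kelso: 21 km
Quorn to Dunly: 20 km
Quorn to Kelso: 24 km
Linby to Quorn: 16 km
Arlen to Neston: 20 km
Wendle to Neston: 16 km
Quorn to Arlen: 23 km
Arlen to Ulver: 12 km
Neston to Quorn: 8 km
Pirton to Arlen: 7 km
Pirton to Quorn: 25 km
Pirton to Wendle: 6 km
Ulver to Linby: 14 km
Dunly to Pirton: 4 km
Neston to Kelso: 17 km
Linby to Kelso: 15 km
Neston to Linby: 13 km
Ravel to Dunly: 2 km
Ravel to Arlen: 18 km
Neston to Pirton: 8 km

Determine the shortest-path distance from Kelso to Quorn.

24 km

Running Dijkstra from Kelso:
Kelso: 0
Ravel: 13  (via Kelso)
Dunly: 15  (via Ravel)
Linby: 15  (via Kelso)
Neston: 17  (via Kelso)
Arlen: 17  (via Linby)
Pirton: 19  (via Dunly)
Wendle: 21  (via Kelso)
Ulver: 23  (via Wendle)
Quorn: 24  (via Kelso)
Shortest route: Kelso–Quorn = 24 km.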